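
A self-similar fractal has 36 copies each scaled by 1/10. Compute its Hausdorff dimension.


For a self-similar set with N copies scaled by 1/r:
dim_H = log(N)/log(r) = log(36)/log(10)
= 3.583519/2.302585
= 1.556303


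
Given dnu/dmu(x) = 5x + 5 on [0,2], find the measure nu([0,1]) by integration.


nu(A) = integral_A (dnu/dmu) dmu = integral_0^1 (5x + 5) dx
Step 1: Antiderivative F(x) = (5/2)x^2 + 5x
Step 2: F(1) = (5/2)*1^2 + 5*1 = 2.5 + 5 = 7.5
Step 3: F(0) = (5/2)*0^2 + 5*0 = 0.0 + 0 = 0.0
Step 4: nu([0,1]) = F(1) - F(0) = 7.5 - 0.0 = 7.5


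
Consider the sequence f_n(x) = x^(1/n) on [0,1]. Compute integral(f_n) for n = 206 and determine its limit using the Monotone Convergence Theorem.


At n = 206: f_206(x) = x^(1/206).
Step 1: integral(x^(1/206), 0, 1) = [x^(1/206+1) / (1/206+1)] from 0 to 1
     = 1 / (1/206 + 1) = 1 / ((206+1)/206) = 206/(206+1)
     = 206/207 = 0.995169
Step 2: As n -> infinity, f_n(x) = x^(1/n) -> 1 for x in (0,1], and f_n is increasing in n.
By MCT, lim_n integral(f_n) = integral(lim_n f_n) = integral(1, 0, 1) = 1.
Step 3: Verify convergence: 206/207 = 0.995169 -> 1


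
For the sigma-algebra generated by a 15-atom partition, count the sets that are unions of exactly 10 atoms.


Each element of F is a union of some subset of the 15 atoms.
Elements that are unions of exactly 10 atoms correspond to 10-element subsets of the 15 atoms.
Count = C(15, 10) = 15! / (10! * 5!) = 3003.


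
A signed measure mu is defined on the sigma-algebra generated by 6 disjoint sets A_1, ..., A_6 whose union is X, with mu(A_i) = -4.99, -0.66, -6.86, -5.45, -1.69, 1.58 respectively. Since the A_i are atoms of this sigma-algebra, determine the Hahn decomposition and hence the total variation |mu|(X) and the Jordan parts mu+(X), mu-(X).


Step 1: Every measurable set is a union of atoms (the cells / points), so a Hahn decomposition is
  obtained by grouping atoms by sign: P = union of atoms with mu > 0, N = union of the remaining atoms.
  Atoms in P (indices): 6;  atoms in N (indices): 1, 2, 3, 4, 5
  Positive values: 1.58
  Negative values: -4.99, -0.66, -6.86, -5.45, -1.69
Step 2: mu+(X) = mu(P) = sum of positive atom values = 1.58
Step 3: mu-(X) = -mu(N) = sum of |negative atom values| = 19.65
Step 4: |mu|(X) = mu+(X) + mu-(X) = 1.58 + 19.65 = 21.23


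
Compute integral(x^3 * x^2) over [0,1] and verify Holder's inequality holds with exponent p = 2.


Step 1: Exact integral of f*g = integral(x^5, 0, 1) = 1/6
     = 0.166667
Step 2: Holder bound with p=2, q=2:
  ||f||_p = (integral x^6 dx)^(1/2) = (1/7)^(1/2) = 0.377964
  ||g||_q = (integral x^4 dx)^(1/2) = (1/5)^(1/2) = 0.447214
Step 3: Holder bound = ||f||_p * ||g||_q = 0.377964 * 0.447214 = 0.169031
Verification: 0.166667 <= 0.169031 (Holder holds)


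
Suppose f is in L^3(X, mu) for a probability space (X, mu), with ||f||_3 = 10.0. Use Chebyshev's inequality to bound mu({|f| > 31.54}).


Chebyshev/Markov inequality: mu(|f| > eps) <= (||f||_p / eps)^p
Step 1: ||f||_3 / eps = 10.0 / 31.54 = 0.317058
Step 2: Raise to power p = 3:
  (0.317058)^3 = 0.031872
Step 3: Therefore mu(|f| > 31.54) <= 0.031872


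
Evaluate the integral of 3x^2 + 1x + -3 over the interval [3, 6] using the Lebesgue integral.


The Lebesgue integral of a Riemann-integrable function agrees with the Riemann integral.
Antiderivative F(x) = (3/3)x^3 + (1/2)x^2 + -3x
F(6) = (3/3)*6^3 + (1/2)*6^2 + -3*6
     = (3/3)*216 + (1/2)*36 + -3*6
     = 216 + 18 + -18
     = 216
F(3) = 22.5
Integral = F(6) - F(3) = 216 - 22.5 = 193.5


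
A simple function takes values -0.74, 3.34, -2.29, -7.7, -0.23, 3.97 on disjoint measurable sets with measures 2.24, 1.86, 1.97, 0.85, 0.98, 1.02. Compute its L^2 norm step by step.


Step 1: Compute |f_i|^2 for each value:
  |-0.74|^2 = 0.5476
  |3.34|^2 = 11.1556
  |-2.29|^2 = 5.2441
  |-7.7|^2 = 59.29
  |-0.23|^2 = 0.0529
  |3.97|^2 = 15.7609
Step 2: Multiply by measures and sum:
  0.5476 * 2.24 = 1.226624
  11.1556 * 1.86 = 20.749416
  5.2441 * 1.97 = 10.330877
  59.29 * 0.85 = 50.3965
  0.0529 * 0.98 = 0.051842
  15.7609 * 1.02 = 16.076118
Sum = 1.226624 + 20.749416 + 10.330877 + 50.3965 + 0.051842 + 16.076118 = 98.831377
Step 3: Take the p-th root:
||f||_2 = (98.831377)^(1/2) = 9.941397


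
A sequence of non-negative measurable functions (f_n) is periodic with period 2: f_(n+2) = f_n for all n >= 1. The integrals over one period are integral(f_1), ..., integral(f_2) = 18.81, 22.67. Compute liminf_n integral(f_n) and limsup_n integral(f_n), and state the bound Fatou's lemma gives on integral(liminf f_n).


The sequence (integral(f_n)) is periodic with period 2, repeating the values 18.81, 22.67 indefinitely.
Step 1: For a periodic sequence, every tail (a_m, a_(m+1), ...) contains all 2 period values infinitely often.
Step 2: Hence inf of every tail = min of the period values = min(18.81, 22.67) = 18.81.
        liminf_n integral(f_n) = sup over m of (inf of tail from m) = 18.81.
Step 3: Similarly sup of every tail = max of the period values = 22.67.
        limsup_n integral(f_n) = 22.67.
Step 4: Fatou's lemma: integral(liminf_n f_n) <= liminf_n integral(f_n) = 18.81.
        So the integral of the pointwise liminf is at most 18.81.


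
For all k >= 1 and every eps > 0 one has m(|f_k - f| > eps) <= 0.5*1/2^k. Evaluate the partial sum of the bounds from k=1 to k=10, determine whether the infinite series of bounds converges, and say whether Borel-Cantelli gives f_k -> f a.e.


Step 1: List the terms 0.5*1/2^k for k = 1 to 10:
  k=1: 0.25
  k=2: 0.125
  k=3: 0.0625
  k=4: 0.03125
  k=5: 0.015625
  k=6: 0.007812
  k=7: 0.003906
  k=8: 0.001953
  k=9: 9.765625e-04
  k=10: 4.882812e-04
Step 2: Partial sum = 0.25 + 0.125 + 0.0625 + 0.03125 + 0.015625 + 0.007812 + 0.003906 + 0.001953 + 9.765625e-04 + 4.882812e-04
     = 0.499512
Step 3: The full series sum_(k>=1) 0.5*1/2^k converges (geometric series with ratio 1/2 < 1; a constant multiple of a convergent series converges).
Step 4: Fix eps > 0. Since sum_k m(|f_k - f| > eps) < infinity, the Borel-Cantelli lemma gives
        m(limsup_k {|f_k - f| > eps}) = 0, i.e. for a.e. x, |f_k(x) - f(x)| <= eps for all large k.
        Applying this with eps = 1/j for j = 1, 2, ... and intersecting the countably many full-measure sets,
        for a.e. x we get limsup_k |f_k(x) - f(x)| <= 1/j for every j, hence f_k -> f almost everywhere.
Conclusion: series converges; Borel-Cantelli yields f_k -> f a.e.


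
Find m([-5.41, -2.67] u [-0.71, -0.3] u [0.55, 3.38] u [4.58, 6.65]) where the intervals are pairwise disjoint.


For pairwise disjoint intervals, m(union) = sum of lengths.
= (-2.67 - -5.41) + (-0.3 - -0.71) + (3.38 - 0.55) + (6.65 - 4.58)
= 2.74 + 0.41 + 2.83 + 2.07
= 8.05


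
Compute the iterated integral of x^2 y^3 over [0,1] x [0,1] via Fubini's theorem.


By Fubini's theorem, the double integral factors as a product of single integrals:
Step 1: integral_0^1 x^2 dx = [x^3/3] from 0 to 1
     = 1^3/3 = 0.333333
Step 2: integral_0^1 y^3 dy = [y^4/4] from 0 to 1
     = 1^4/4 = 0.25
Step 3: Double integral = 0.333333 * 0.25 = 0.083333


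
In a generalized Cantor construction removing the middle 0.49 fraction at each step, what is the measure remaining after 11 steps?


Step 1: At each step, fraction remaining = 1 - 0.49 = 0.51
Step 2: After 11 steps, measure = (0.51)^11
Result = 6.071164e-04


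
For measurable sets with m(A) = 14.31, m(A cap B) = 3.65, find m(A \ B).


m(A \ B) = m(A) - m(A n B)
= 14.31 - 3.65
= 10.66


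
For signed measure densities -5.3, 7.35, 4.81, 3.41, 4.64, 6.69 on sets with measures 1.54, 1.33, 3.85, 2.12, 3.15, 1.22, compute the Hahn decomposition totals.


Step 1: Compute signed measure on each set:
  Set 1: -5.3 * 1.54 = -8.162
  Set 2: 7.35 * 1.33 = 9.7755
  Set 3: 4.81 * 3.85 = 18.5185
  Set 4: 3.41 * 2.12 = 7.2292
  Set 5: 4.64 * 3.15 = 14.616
  Set 6: 6.69 * 1.22 = 8.1618
Step 2: Total signed measure = (-8.162) + (9.7755) + (18.5185) + (7.2292) + (14.616) + (8.1618)
     = 50.139
Step 3: Positive part mu+(X) = sum of positive contributions = 58.301
Step 4: Negative part mu-(X) = |sum of negative contributions| = 8.162


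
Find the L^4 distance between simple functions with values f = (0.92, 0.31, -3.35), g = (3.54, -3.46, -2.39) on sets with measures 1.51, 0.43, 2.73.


Step 1: Compute differences f_i - g_i:
  0.92 - 3.54 = -2.62
  0.31 - -3.46 = 3.77
  -3.35 - -2.39 = -0.96
Step 2: Compute |diff|^4 * measure for each set:
  |-2.62|^4 * 1.51 = 47.119987 * 1.51 = 71.151181
  |3.77|^4 * 0.43 = 202.006526 * 0.43 = 86.862806
  |-0.96|^4 * 2.73 = 0.849347 * 2.73 = 2.318716
Step 3: Sum = 160.332703
Step 4: ||f-g||_4 = (160.332703)^(1/4) = 3.558406


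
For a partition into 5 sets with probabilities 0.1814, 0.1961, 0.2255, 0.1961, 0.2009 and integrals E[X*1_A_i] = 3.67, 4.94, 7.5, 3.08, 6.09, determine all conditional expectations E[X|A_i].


For each cell A_i: E[X|A_i] = E[X*1_A_i] / P(A_i)
Step 1: E[X|A_1] = 3.67 / 0.1814 = 20.231533
Step 2: E[X|A_2] = 4.94 / 0.1961 = 25.191229
Step 3: E[X|A_3] = 7.5 / 0.2255 = 33.259424
Step 4: E[X|A_4] = 3.08 / 0.1961 = 15.706272
Step 5: E[X|A_5] = 6.09 / 0.2009 = 30.313589
Verification: E[X] = sum E[X*1_A_i] = 3.67 + 4.94 + 7.5 + 3.08 + 6.09 = 25.28


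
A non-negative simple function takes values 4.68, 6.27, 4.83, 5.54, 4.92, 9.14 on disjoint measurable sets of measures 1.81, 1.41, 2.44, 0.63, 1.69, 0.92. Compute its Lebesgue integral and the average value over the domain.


Step 1: Integral = sum(value_i * measure_i)
= 4.68*1.81 + 6.27*1.41 + 4.83*2.44 + 5.54*0.63 + 4.92*1.69 + 9.14*0.92
= 8.4708 + 8.8407 + 11.7852 + 3.4902 + 8.3148 + 8.4088
= 49.3105
Step 2: Total measure of domain = 1.81 + 1.41 + 2.44 + 0.63 + 1.69 + 0.92 = 8.9
Step 3: Average value = 49.3105 / 8.9 = 5.540506


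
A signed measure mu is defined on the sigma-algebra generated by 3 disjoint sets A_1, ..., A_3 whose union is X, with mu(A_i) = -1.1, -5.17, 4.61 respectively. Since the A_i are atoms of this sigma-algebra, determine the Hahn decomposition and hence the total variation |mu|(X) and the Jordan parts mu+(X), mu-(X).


Step 1: Every measurable set is a union of atoms (the cells / points), so a Hahn decomposition is
  obtained by grouping atoms by sign: P = union of atoms with mu > 0, N = union of the remaining atoms.
  Atoms in P (indices): 3;  atoms in N (indices): 1, 2
  Positive values: 4.61
  Negative values: -1.1, -5.17
Step 2: mu+(X) = mu(P) = sum of positive atom values = 4.61
Step 3: mu-(X) = -mu(N) = sum of |negative atom values| = 6.27
Step 4: |mu|(X) = mu+(X) + mu-(X) = 4.61 + 6.27 = 10.88


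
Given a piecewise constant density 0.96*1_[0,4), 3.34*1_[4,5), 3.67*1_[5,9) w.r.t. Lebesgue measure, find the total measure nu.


Integrate each piece of the Radon-Nikodym derivative:
Step 1: integral_0^4 0.96 dx = 0.96*(4-0) = 0.96*4 = 3.84
Step 2: integral_4^5 3.34 dx = 3.34*(5-4) = 3.34*1 = 3.34
Step 3: integral_5^9 3.67 dx = 3.67*(9-5) = 3.67*4 = 14.68
Total: 3.84 + 3.34 + 14.68 = 21.86


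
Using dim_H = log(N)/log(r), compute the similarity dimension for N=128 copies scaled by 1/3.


For a self-similar set with N copies scaled by 1/r:
dim_H = log(N)/log(r) = log(128)/log(3)
= 4.85203/1.098612
= 4.416508


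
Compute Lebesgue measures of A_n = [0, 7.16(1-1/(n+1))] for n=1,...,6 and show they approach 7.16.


By continuity of measure from below: if A_n increases to A, then m(A_n) -> m(A).
Here A = [0, 7.16], so m(A) = 7.16
Step 1: a_1 = 7.16*(1 - 1/2) = 3.58, m(A_1) = 3.58
Step 2: a_2 = 7.16*(1 - 1/3) = 4.7733, m(A_2) = 4.7733
Step 3: a_3 = 7.16*(1 - 1/4) = 5.37, m(A_3) = 5.37
Step 4: a_4 = 7.16*(1 - 1/5) = 5.728, m(A_4) = 5.728
Step 5: a_5 = 7.16*(1 - 1/6) = 5.9667, m(A_5) = 5.9667
Step 6: a_6 = 7.16*(1 - 1/7) = 6.1371, m(A_6) = 6.1371
Limit: m(A_n) -> m([0,7.16]) = 7.16


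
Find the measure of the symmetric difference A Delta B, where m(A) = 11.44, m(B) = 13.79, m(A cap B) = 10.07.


m(A Delta B) = m(A) + m(B) - 2*m(A n B)
= 11.44 + 13.79 - 2*10.07
= 11.44 + 13.79 - 20.14
= 5.09


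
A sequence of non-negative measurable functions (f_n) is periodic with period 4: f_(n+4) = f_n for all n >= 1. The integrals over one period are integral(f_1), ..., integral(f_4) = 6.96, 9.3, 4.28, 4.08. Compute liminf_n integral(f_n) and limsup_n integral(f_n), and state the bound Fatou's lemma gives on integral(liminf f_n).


The sequence (integral(f_n)) is periodic with period 4, repeating the values 6.96, 9.3, 4.28, 4.08 indefinitely.
Step 1: For a periodic sequence, every tail (a_m, a_(m+1), ...) contains all 4 period values infinitely often.
Step 2: Hence inf of every tail = min of the period values = min(6.96, 9.3, 4.28, 4.08) = 4.08.
        liminf_n integral(f_n) = sup over m of (inf of tail from m) = 4.08.
Step 3: Similarly sup of every tail = max of the period values = 9.3.
        limsup_n integral(f_n) = 9.3.
Step 4: Fatou's lemma: integral(liminf_n f_n) <= liminf_n integral(f_n) = 4.08.
        So the integral of the pointwise liminf is at most 4.08.


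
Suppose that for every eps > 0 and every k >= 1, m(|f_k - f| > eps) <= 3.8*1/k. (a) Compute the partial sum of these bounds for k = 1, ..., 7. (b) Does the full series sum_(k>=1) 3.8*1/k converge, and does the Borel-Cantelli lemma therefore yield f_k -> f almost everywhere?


Step 1: List the terms 3.8*1/k for k = 1 to 7:
  k=1: 3.8
  k=2: 1.9
  k=3: 1.266667
  k=4: 0.95
  k=5: 0.76
  k=6: 0.633333
  k=7: 0.542857
Step 2: Partial sum = 3.8 + 1.9 + 1.266667 + 0.95 + 0.76 + 0.633333 + 0.542857
     = 9.852857
Step 3: The full series sum_(k>=1) 3.8*1/k diverges (harmonic series, p = 1; a nonzero constant multiple of a divergent series diverges).
Step 4: The (first) Borel-Cantelli lemma requires a summable sequence of measures, so it does not apply here;
        from this bound alone no conclusion about a.e. convergence can be drawn (convergence in measure still
        gives an a.e.-convergent subsequence, but not a.e. convergence of the whole sequence).
Conclusion: series diverges; Borel-Cantelli is inconclusive about a.e. convergence of f_k.


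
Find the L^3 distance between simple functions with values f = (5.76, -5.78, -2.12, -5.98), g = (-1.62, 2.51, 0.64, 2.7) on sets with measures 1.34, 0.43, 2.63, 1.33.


Step 1: Compute differences f_i - g_i:
  5.76 - -1.62 = 7.38
  -5.78 - 2.51 = -8.29
  -2.12 - 0.64 = -2.76
  -5.98 - 2.7 = -8.68
Step 2: Compute |diff|^3 * measure for each set:
  |7.38|^3 * 1.34 = 401.947272 * 1.34 = 538.609344
  |-8.29|^3 * 0.43 = 569.722789 * 0.43 = 244.980799
  |-2.76|^3 * 2.63 = 21.024576 * 2.63 = 55.294635
  |-8.68|^3 * 1.33 = 653.972032 * 1.33 = 869.782803
Step 3: Sum = 1708.667581
Step 4: ||f-g||_3 = (1708.667581)^(1/3) = 11.955081


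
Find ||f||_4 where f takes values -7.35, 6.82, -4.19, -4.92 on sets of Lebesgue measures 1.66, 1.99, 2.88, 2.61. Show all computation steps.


Step 1: Compute |f_i|^4 for each value:
  |-7.35|^4 = 2918.430506
  |6.82|^4 = 2163.403354
  |-4.19|^4 = 308.216647
  |-4.92|^4 = 585.949801
Step 2: Multiply by measures and sum:
  2918.430506 * 1.66 = 4844.59464
  2163.403354 * 1.99 = 4305.172674
  308.216647 * 2.88 = 887.663944
  585.949801 * 2.61 = 1529.328981
Sum = 4844.59464 + 4305.172674 + 887.663944 + 1529.328981 = 11566.760239
Step 3: Take the p-th root:
||f||_4 = (11566.760239)^(1/4) = 10.370577


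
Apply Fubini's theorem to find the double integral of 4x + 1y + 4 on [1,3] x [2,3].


By Fubini, integrate in x first, then y.
Step 1: Fix y, integrate over x in [1,3]:
  integral(4x + 1y + 4, x=1..3)
  = 4*(3^2 - 1^2)/2 + (1y + 4)*(3 - 1)
  = 16 + (1y + 4)*2
  = 16 + 2y + 8
  = 24 + 2y
Step 2: Integrate over y in [2,3]:
  integral(24 + 2y, y=2..3)
  = 24*1 + 2*(3^2 - 2^2)/2
  = 24 + 5
  = 29


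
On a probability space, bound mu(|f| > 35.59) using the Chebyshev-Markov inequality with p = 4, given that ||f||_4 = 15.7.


Chebyshev/Markov inequality: mu(|f| > eps) <= (||f||_p / eps)^p
Step 1: ||f||_4 / eps = 15.7 / 35.59 = 0.441135
Step 2: Raise to power p = 4:
  (0.441135)^4 = 0.037869
Step 3: Therefore mu(|f| > 35.59) <= 0.037869


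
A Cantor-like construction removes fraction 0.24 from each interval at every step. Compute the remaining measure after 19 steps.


Step 1: At each step, fraction remaining = 1 - 0.24 = 0.76
Step 2: After 19 steps, measure = (0.76)^19
Result = 0.005438


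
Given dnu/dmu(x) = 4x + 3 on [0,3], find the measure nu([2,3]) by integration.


nu(A) = integral_A (dnu/dmu) dmu = integral_2^3 (4x + 3) dx
Step 1: Antiderivative F(x) = (4/2)x^2 + 3x
Step 2: F(3) = (4/2)*3^2 + 3*3 = 18 + 9 = 27
Step 3: F(2) = (4/2)*2^2 + 3*2 = 8 + 6 = 14
Step 4: nu([2,3]) = F(3) - F(2) = 27 - 14 = 13


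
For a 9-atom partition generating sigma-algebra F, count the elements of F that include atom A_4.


Each element of F is a union of some subset S of the 9 atoms.
The element contains A_4 iff A_4 is in S.
So we count subsets S of {A_1,...,A_9} with A_4 in S: choose freely among the other 8 atoms.
Count = 2^(9-1) = 2^8 = 256.


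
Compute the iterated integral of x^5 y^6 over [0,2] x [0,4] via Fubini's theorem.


By Fubini's theorem, the double integral factors as a product of single integrals:
Step 1: integral_0^2 x^5 dx = [x^6/6] from 0 to 2
     = 2^6/6 = 10.666667
Step 2: integral_0^4 y^6 dy = [y^7/7] from 0 to 4
     = 4^7/7 = 2340.571429
Step 3: Double integral = 10.666667 * 2340.571429 = 24966.095238


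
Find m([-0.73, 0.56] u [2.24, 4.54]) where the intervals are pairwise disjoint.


For pairwise disjoint intervals, m(union) = sum of lengths.
= (0.56 - -0.73) + (4.54 - 2.24)
= 1.29 + 2.3
= 3.59


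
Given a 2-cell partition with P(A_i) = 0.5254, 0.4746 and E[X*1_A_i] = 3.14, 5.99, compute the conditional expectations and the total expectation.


For each cell A_i: E[X|A_i] = E[X*1_A_i] / P(A_i)
Step 1: E[X|A_1] = 3.14 / 0.5254 = 5.976399
Step 2: E[X|A_2] = 5.99 / 0.4746 = 12.621155
Verification: E[X] = sum E[X*1_A_i] = 3.14 + 5.99 = 9.13


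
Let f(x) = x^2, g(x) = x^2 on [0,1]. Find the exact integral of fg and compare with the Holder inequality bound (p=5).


Step 1: Exact integral of f*g = integral(x^4, 0, 1) = 1/5
     = 0.2
Step 2: Holder bound with p=5, q=1.25:
  ||f||_p = (integral x^10 dx)^(1/5) = (1/11)^(1/5) = 0.619044
  ||g||_q = (integral x^2.5 dx)^(1/1.25) = (1/3.5)^(1/1.25) = 0.367067
Step 3: Holder bound = ||f||_p * ||g||_q = 0.619044 * 0.367067 = 0.227231
Verification: 0.2 <= 0.227231 (Holder holds)


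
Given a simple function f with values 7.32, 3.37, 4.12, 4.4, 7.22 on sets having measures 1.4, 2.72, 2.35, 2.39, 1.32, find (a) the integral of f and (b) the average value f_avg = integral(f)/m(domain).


Step 1: Integral = sum(value_i * measure_i)
= 7.32*1.4 + 3.37*2.72 + 4.12*2.35 + 4.4*2.39 + 7.22*1.32
= 10.248 + 9.1664 + 9.682 + 10.516 + 9.5304
= 49.1428
Step 2: Total measure of domain = 1.4 + 2.72 + 2.35 + 2.39 + 1.32 = 10.18
Step 3: Average value = 49.1428 / 10.18 = 4.827387


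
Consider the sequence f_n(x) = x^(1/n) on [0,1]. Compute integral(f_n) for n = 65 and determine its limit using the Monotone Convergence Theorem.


At n = 65: f_65(x) = x^(1/65).
Step 1: integral(x^(1/65), 0, 1) = [x^(1/65+1) / (1/65+1)] from 0 to 1
     = 1 / (1/65 + 1) = 1 / ((65+1)/65) = 65/(65+1)
     = 65/66 = 0.984848
Step 2: As n -> infinity, f_n(x) = x^(1/n) -> 1 for x in (0,1], and f_n is increasing in n.
By MCT, lim_n integral(f_n) = integral(lim_n f_n) = integral(1, 0, 1) = 1.
Step 3: Verify convergence: 65/66 = 0.984848 -> 1


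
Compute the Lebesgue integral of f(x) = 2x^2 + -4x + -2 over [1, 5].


The Lebesgue integral of a Riemann-integrable function agrees with the Riemann integral.
Antiderivative F(x) = (2/3)x^3 + (-4/2)x^2 + -2x
F(5) = (2/3)*5^3 + (-4/2)*5^2 + -2*5
     = (2/3)*125 + (-4/2)*25 + -2*5
     = 83.333333 + -50 + -10
     = 23.333333
F(1) = -3.333333
Integral = F(5) - F(1) = 23.333333 - -3.333333 = 26.666667


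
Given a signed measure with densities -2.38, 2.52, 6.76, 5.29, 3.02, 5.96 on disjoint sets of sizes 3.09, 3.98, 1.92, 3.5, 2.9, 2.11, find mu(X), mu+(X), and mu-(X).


Step 1: Compute signed measure on each set:
  Set 1: -2.38 * 3.09 = -7.3542
  Set 2: 2.52 * 3.98 = 10.0296
  Set 3: 6.76 * 1.92 = 12.9792
  Set 4: 5.29 * 3.5 = 18.515
  Set 5: 3.02 * 2.9 = 8.758
  Set 6: 5.96 * 2.11 = 12.5756
Step 2: Total signed measure = (-7.3542) + (10.0296) + (12.9792) + (18.515) + (8.758) + (12.5756)
     = 55.5032
Step 3: Positive part mu+(X) = sum of positive contributions = 62.8574
Step 4: Negative part mu-(X) = |sum of negative contributions| = 7.3542


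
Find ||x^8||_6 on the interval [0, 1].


Step 1: ||f||_6 = (integral_0^1 |x^8|^6 dx)^(1/6)
     = (integral_0^1 x^48 dx)^(1/6)
Step 2: integral_0^1 x^48 dx = [x^49/(49)] from 0 to 1 = 1^49/49
     = 1/49 = 0.020408
Step 3: ||f||_6 = (0.020408)^(1/6) = 0.522758


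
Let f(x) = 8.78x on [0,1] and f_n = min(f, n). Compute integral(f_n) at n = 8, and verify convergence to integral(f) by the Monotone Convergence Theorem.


f(x) = 8.78x on [0,1]; f_n(x) = min(8.78x, n). At n = 8:
Step 1: f(x) reaches 8 at x = 8/8.78 = 0.911162
Step 2: integral(f_8) = integral(8.78x, 0, 0.911162) + integral(8, 0.911162, 1)
       = 8.78*0.911162^2/2 + 8*(1 - 0.911162)
       = 3.644647 + 0.710706
       = 4.355353
Step 3: As n -> infinity, f_n increases to f, so by MCT integral(f_n) -> integral(f) = 8.78/2 = 4.39.
Convergence: integral(f_8) = 4.355353 -> 4.39 as n -> infinity


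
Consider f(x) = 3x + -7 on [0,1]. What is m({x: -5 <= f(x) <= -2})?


f^(-1)([-5, -2]) = {x : -5 <= 3x + -7 <= -2}
Solving: (-5 - -7)/3 <= x <= (-2 - -7)/3
= [0.666667, 1.666667]
Intersecting with [0,1]: [0.666667, 1]
Measure = 1 - 0.666667 = 0.333333


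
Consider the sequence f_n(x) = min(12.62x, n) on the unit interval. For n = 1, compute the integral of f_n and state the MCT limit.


f(x) = 12.62x on [0,1]; f_n(x) = min(12.62x, n). At n = 1:
Step 1: f(x) reaches 1 at x = 1/12.62 = 0.079239
Step 2: integral(f_1) = integral(12.62x, 0, 0.079239) + integral(1, 0.079239, 1)
       = 12.62*0.079239^2/2 + 1*(1 - 0.079239)
       = 0.03962 + 0.920761
       = 0.96038
Step 3: As n -> infinity, f_n increases to f, so by MCT integral(f_n) -> integral(f) = 12.62/2 = 6.31.
Convergence: integral(f_1) = 0.96038 -> 6.31 as n -> infinity


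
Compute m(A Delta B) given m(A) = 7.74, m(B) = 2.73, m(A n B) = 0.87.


m(A Delta B) = m(A) + m(B) - 2*m(A n B)
= 7.74 + 2.73 - 2*0.87
= 7.74 + 2.73 - 1.74
= 8.73


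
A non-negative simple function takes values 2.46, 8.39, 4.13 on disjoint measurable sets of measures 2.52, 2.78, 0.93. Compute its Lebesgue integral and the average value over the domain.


Step 1: Integral = sum(value_i * measure_i)
= 2.46*2.52 + 8.39*2.78 + 4.13*0.93
= 6.1992 + 23.3242 + 3.8409
= 33.3643
Step 2: Total measure of domain = 2.52 + 2.78 + 0.93 = 6.23
Step 3: Average value = 33.3643 / 6.23 = 5.355425


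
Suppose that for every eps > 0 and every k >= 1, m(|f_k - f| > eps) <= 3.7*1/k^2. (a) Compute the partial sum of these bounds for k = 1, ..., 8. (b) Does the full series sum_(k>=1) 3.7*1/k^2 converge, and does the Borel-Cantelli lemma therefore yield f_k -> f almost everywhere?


Step 1: List the terms 3.7*1/k^2 for k = 1 to 8:
  k=1: 3.7
  k=2: 0.925
  k=3: 0.411111
  k=4: 0.23125
  k=5: 0.148
  k=6: 0.102778
  k=7: 0.07551
  k=8: 0.057813
Step 2: Partial sum = 3.7 + 0.925 + 0.411111 + 0.23125 + 0.148 + 0.102778 + 0.07551 + 0.057813
     = 5.651462
Step 3: The full series sum_(k>=1) 3.7*1/k^2 converges (p-series with p = 2 > 1; a constant multiple of a convergent series converges).
Step 4: Fix eps > 0. Since sum_k m(|f_k - f| > eps) < infinity, the Borel-Cantelli lemma gives
        m(limsup_k {|f_k - f| > eps}) = 0, i.e. for a.e. x, |f_k(x) - f(x)| <= eps for all large k.
        Applying this with eps = 1/j for j = 1, 2, ... and intersecting the countably many full-measure sets,
        for a.e. x we get limsup_k |f_k(x) - f(x)| <= 1/j for every j, hence f_k -> f almost everywhere.
Conclusion: series converges; Borel-Cantelli yields f_k -> f a.e.


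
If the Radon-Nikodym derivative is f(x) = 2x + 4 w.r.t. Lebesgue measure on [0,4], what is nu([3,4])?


nu(A) = integral_A (dnu/dmu) dmu = integral_3^4 (2x + 4) dx
Step 1: Antiderivative F(x) = (2/2)x^2 + 4x
Step 2: F(4) = (2/2)*4^2 + 4*4 = 16 + 16 = 32
Step 3: F(3) = (2/2)*3^2 + 4*3 = 9 + 12 = 21
Step 4: nu([3,4]) = F(4) - F(3) = 32 - 21 = 11


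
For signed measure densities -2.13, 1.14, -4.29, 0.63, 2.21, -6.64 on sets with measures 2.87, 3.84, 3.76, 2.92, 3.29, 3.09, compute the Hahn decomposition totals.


Step 1: Compute signed measure on each set:
  Set 1: -2.13 * 2.87 = -6.1131
  Set 2: 1.14 * 3.84 = 4.3776
  Set 3: -4.29 * 3.76 = -16.1304
  Set 4: 0.63 * 2.92 = 1.8396
  Set 5: 2.21 * 3.29 = 7.2709
  Set 6: -6.64 * 3.09 = -20.5176
Step 2: Total signed measure = (-6.1131) + (4.3776) + (-16.1304) + (1.8396) + (7.2709) + (-20.5176)
     = -29.273
Step 3: Positive part mu+(X) = sum of positive contributions = 13.4881
Step 4: Negative part mu-(X) = |sum of negative contributions| = 42.7611


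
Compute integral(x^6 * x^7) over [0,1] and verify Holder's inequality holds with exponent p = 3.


Step 1: Exact integral of f*g = integral(x^13, 0, 1) = 1/14
     = 0.071429
Step 2: Holder bound with p=3, q=1.5:
  ||f||_p = (integral x^18 dx)^(1/3) = (1/19)^(1/3) = 0.374756
  ||g||_q = (integral x^10.5 dx)^(1/1.5) = (1/11.5)^(1/1.5) = 0.196276
Step 3: Holder bound = ||f||_p * ||g||_q = 0.374756 * 0.196276 = 0.073556
Verification: 0.071429 <= 0.073556 (Holder holds)


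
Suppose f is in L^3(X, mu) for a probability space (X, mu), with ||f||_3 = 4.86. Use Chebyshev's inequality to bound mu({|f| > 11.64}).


Chebyshev/Markov inequality: mu(|f| > eps) <= (||f||_p / eps)^p
Step 1: ||f||_3 / eps = 4.86 / 11.64 = 0.417526
Step 2: Raise to power p = 3:
  (0.417526)^3 = 0.072786
Step 3: Therefore mu(|f| > 11.64) <= 0.072786


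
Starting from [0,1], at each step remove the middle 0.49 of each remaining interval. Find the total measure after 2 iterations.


Step 1: At each step, fraction remaining = 1 - 0.49 = 0.51
Step 2: After 2 steps, measure = (0.51)^2
Step 3: Computing the power step by step:
  After step 1: 0.51
  After step 2: 0.2601
Result = 0.2601


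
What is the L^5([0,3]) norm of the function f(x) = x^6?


Step 1: ||f||_5 = (integral_0^3 |x^6|^5 dx)^(1/5)
     = (integral_0^3 x^30 dx)^(1/5)
Step 2: integral_0^3 x^30 dx = [x^31/(31)] from 0 to 3 = 3^31/31
     = 617673396283947/31 = 1.992495e+13
Step 3: ||f||_5 = (1.992495e+13)^(1/5) = 456.96132


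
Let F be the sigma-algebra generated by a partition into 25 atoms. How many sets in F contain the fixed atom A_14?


Each element of F is a union of some subset S of the 25 atoms.
The element contains A_14 iff A_14 is in S.
So we count subsets S of {A_1,...,A_25} with A_14 in S: choose freely among the other 24 atoms.
Count = 2^(25-1) = 2^24 = 16777216.


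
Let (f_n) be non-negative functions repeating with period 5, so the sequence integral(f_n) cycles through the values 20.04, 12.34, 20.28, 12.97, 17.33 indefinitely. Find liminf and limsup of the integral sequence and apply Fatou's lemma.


The sequence (integral(f_n)) is periodic with period 5, repeating the values 20.04, 12.34, 20.28, 12.97, 17.33 indefinitely.
Step 1: For a periodic sequence, every tail (a_m, a_(m+1), ...) contains all 5 period values infinitely often.
Step 2: Hence inf of every tail = min of the period values = min(20.04, 12.34, 20.28, 12.97, 17.33) = 12.34.
        liminf_n integral(f_n) = sup over m of (inf of tail from m) = 12.34.
Step 3: Similarly sup of every tail = max of the period values = 20.28.
        limsup_n integral(f_n) = 20.28.
Step 4: Fatou's lemma: integral(liminf_n f_n) <= liminf_n integral(f_n) = 12.34.
        So the integral of the pointwise liminf is at most 12.34.


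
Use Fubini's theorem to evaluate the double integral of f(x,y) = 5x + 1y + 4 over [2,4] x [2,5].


By Fubini, integrate in x first, then y.
Step 1: Fix y, integrate over x in [2,4]:
  integral(5x + 1y + 4, x=2..4)
  = 5*(4^2 - 2^2)/2 + (1y + 4)*(4 - 2)
  = 30 + (1y + 4)*2
  = 30 + 2y + 8
  = 38 + 2y
Step 2: Integrate over y in [2,5]:
  integral(38 + 2y, y=2..5)
  = 38*3 + 2*(5^2 - 2^2)/2
  = 114 + 21
  = 135


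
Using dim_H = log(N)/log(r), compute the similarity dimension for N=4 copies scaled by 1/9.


For a self-similar set with N copies scaled by 1/r:
dim_H = log(N)/log(r) = log(4)/log(9)
= 1.386294/2.197225
= 0.63093


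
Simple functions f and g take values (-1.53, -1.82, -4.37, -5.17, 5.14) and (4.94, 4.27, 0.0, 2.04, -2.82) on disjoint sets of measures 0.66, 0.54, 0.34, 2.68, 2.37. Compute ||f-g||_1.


Step 1: Compute differences f_i - g_i:
  -1.53 - 4.94 = -6.47
  -1.82 - 4.27 = -6.09
  -4.37 - 0.0 = -4.37
  -5.17 - 2.04 = -7.21
  5.14 - -2.82 = 7.96
Step 2: Compute |diff|^1 * measure for each set:
  |-6.47|^1 * 0.66 = 6.47 * 0.66 = 4.2702
  |-6.09|^1 * 0.54 = 6.09 * 0.54 = 3.2886
  |-4.37|^1 * 0.34 = 4.37 * 0.34 = 1.4858
  |-7.21|^1 * 2.68 = 7.21 * 2.68 = 19.3228
  |7.96|^1 * 2.37 = 7.96 * 2.37 = 18.8652
Step 3: Sum = 47.2326
Step 4: ||f-g||_1 = (47.2326)^(1/1) = 47.2326


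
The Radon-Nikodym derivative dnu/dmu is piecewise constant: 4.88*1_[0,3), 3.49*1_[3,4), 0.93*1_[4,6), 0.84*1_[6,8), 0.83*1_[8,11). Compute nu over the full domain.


Integrate each piece of the Radon-Nikodym derivative:
Step 1: integral_0^3 4.88 dx = 4.88*(3-0) = 4.88*3 = 14.64
Step 2: integral_3^4 3.49 dx = 3.49*(4-3) = 3.49*1 = 3.49
Step 3: integral_4^6 0.93 dx = 0.93*(6-4) = 0.93*2 = 1.86
Step 4: integral_6^8 0.84 dx = 0.84*(8-6) = 0.84*2 = 1.68
Step 5: integral_8^11 0.83 dx = 0.83*(11-8) = 0.83*3 = 2.49
Total: 14.64 + 3.49 + 1.86 + 1.68 + 2.49 = 24.16


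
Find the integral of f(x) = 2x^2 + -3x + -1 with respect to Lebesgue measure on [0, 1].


The Lebesgue integral of a Riemann-integrable function agrees with the Riemann integral.
Antiderivative F(x) = (2/3)x^3 + (-3/2)x^2 + -1x
F(1) = (2/3)*1^3 + (-3/2)*1^2 + -1*1
     = (2/3)*1 + (-3/2)*1 + -1*1
     = 0.666667 + -1.5 + -1
     = -1.833333
F(0) = 0.0
Integral = F(1) - F(0) = -1.833333 - 0.0 = -1.833333


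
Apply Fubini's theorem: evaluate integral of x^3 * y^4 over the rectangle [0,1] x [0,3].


By Fubini's theorem, the double integral factors as a product of single integrals:
Step 1: integral_0^1 x^3 dx = [x^4/4] from 0 to 1
     = 1^4/4 = 0.25
Step 2: integral_0^3 y^4 dy = [y^5/5] from 0 to 3
     = 3^5/5 = 48.6
Step 3: Double integral = 0.25 * 48.6 = 12.15


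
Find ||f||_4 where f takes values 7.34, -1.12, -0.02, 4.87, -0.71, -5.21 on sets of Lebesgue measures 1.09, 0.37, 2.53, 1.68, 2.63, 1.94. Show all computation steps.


Step 1: Compute |f_i|^4 for each value:
  |7.34|^4 = 2902.580275
  |-1.12|^4 = 1.573519
  |-0.02|^4 = 1.600000e-07
  |4.87|^4 = 562.491346
  |-0.71|^4 = 0.254117
  |-5.21|^4 = 736.802165
Step 2: Multiply by measures and sum:
  2902.580275 * 1.09 = 3163.8125
  1.573519 * 0.37 = 0.582202
  1.600000e-07 * 2.53 = 4.048000e-07
  562.491346 * 1.68 = 944.985461
  0.254117 * 2.63 = 0.668327
  736.802165 * 1.94 = 1429.3962
Sum = 3163.8125 + 0.582202 + 4.048000e-07 + 944.985461 + 0.668327 + 1429.3962 = 5539.44469
Step 3: Take the p-th root:
||f||_4 = (5539.44469)^(1/4) = 8.627134


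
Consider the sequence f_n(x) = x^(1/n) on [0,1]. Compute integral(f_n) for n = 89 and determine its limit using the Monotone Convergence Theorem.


At n = 89: f_89(x) = x^(1/89).
Step 1: integral(x^(1/89), 0, 1) = [x^(1/89+1) / (1/89+1)] from 0 to 1
     = 1 / (1/89 + 1) = 1 / ((89+1)/89) = 89/(89+1)
     = 89/90 = 0.988889
Step 2: As n -> infinity, f_n(x) = x^(1/n) -> 1 for x in (0,1], and f_n is increasing in n.
By MCT, lim_n integral(f_n) = integral(lim_n f_n) = integral(1, 0, 1) = 1.
Step 3: Verify convergence: 89/90 = 0.988889 -> 1


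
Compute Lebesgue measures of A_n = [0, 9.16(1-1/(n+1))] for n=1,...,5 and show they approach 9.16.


By continuity of measure from below: if A_n increases to A, then m(A_n) -> m(A).
Here A = [0, 9.16], so m(A) = 9.16
Step 1: a_1 = 9.16*(1 - 1/2) = 4.58, m(A_1) = 4.58
Step 2: a_2 = 9.16*(1 - 1/3) = 6.1067, m(A_2) = 6.1067
Step 3: a_3 = 9.16*(1 - 1/4) = 6.87, m(A_3) = 6.87
Step 4: a_4 = 9.16*(1 - 1/5) = 7.328, m(A_4) = 7.328
Step 5: a_5 = 9.16*(1 - 1/6) = 7.6333, m(A_5) = 7.6333
Limit: m(A_n) -> m([0,9.16]) = 9.16


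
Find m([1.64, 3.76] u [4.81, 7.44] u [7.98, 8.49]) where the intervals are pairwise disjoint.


For pairwise disjoint intervals, m(union) = sum of lengths.
= (3.76 - 1.64) + (7.44 - 4.81) + (8.49 - 7.98)
= 2.12 + 2.63 + 0.51
= 5.26


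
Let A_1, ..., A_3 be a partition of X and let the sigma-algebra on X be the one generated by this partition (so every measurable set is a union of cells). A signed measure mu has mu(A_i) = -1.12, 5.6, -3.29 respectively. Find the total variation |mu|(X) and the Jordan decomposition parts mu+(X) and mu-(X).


Step 1: Every measurable set is a union of atoms (the cells / points), so a Hahn decomposition is
  obtained by grouping atoms by sign: P = union of atoms with mu > 0, N = union of the remaining atoms.
  Atoms in P (indices): 2;  atoms in N (indices): 1, 3
  Positive values: 5.6
  Negative values: -1.12, -3.29
Step 2: mu+(X) = mu(P) = sum of positive atom values = 5.6
Step 3: mu-(X) = -mu(N) = sum of |negative atom values| = 4.41
Step 4: |mu|(X) = mu+(X) + mu-(X) = 5.6 + 4.41 = 10.01


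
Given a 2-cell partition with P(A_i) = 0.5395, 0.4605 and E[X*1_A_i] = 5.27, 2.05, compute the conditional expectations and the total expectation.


For each cell A_i: E[X|A_i] = E[X*1_A_i] / P(A_i)
Step 1: E[X|A_1] = 5.27 / 0.5395 = 9.768304
Step 2: E[X|A_2] = 2.05 / 0.4605 = 4.451683
Verification: E[X] = sum E[X*1_A_i] = 5.27 + 2.05 = 7.32


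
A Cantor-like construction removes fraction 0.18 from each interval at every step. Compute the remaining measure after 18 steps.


Step 1: At each step, fraction remaining = 1 - 0.18 = 0.82
Step 2: After 18 steps, measure = (0.82)^18
Result = 0.028096


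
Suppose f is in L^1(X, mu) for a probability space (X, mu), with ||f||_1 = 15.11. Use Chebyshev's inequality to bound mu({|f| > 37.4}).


Chebyshev/Markov inequality: mu(|f| > eps) <= (||f||_p / eps)^p
Step 1: ||f||_1 / eps = 15.11 / 37.4 = 0.404011
Step 2: Raise to power p = 1:
  (0.404011)^1 = 0.404011
Step 3: Therefore mu(|f| > 37.4) <= 0.404011


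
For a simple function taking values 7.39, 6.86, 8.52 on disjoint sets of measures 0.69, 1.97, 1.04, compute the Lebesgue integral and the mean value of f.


Step 1: Integral = sum(value_i * measure_i)
= 7.39*0.69 + 6.86*1.97 + 8.52*1.04
= 5.0991 + 13.5142 + 8.8608
= 27.4741
Step 2: Total measure of domain = 0.69 + 1.97 + 1.04 = 3.7
Step 3: Average value = 27.4741 / 3.7 = 7.425432


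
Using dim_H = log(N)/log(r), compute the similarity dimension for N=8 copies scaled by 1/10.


For a self-similar set with N copies scaled by 1/r:
dim_H = log(N)/log(r) = log(8)/log(10)
= 2.079442/2.302585
= 0.90309


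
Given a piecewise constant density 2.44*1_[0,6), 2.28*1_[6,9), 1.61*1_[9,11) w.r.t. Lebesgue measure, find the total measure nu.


Integrate each piece of the Radon-Nikodym derivative:
Step 1: integral_0^6 2.44 dx = 2.44*(6-0) = 2.44*6 = 14.64
Step 2: integral_6^9 2.28 dx = 2.28*(9-6) = 2.28*3 = 6.84
Step 3: integral_9^11 1.61 dx = 1.61*(11-9) = 1.61*2 = 3.22
Total: 14.64 + 6.84 + 3.22 = 24.7


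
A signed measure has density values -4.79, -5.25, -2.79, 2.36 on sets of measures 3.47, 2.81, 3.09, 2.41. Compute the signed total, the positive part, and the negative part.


Step 1: Compute signed measure on each set:
  Set 1: -4.79 * 3.47 = -16.6213
  Set 2: -5.25 * 2.81 = -14.7525
  Set 3: -2.79 * 3.09 = -8.6211
  Set 4: 2.36 * 2.41 = 5.6876
Step 2: Total signed measure = (-16.6213) + (-14.7525) + (-8.6211) + (5.6876)
     = -34.3073
Step 3: Positive part mu+(X) = sum of positive contributions = 5.6876
Step 4: Negative part mu-(X) = |sum of negative contributions| = 39.9949


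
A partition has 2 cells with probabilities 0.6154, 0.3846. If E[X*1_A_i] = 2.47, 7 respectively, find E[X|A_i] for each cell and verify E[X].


For each cell A_i: E[X|A_i] = E[X*1_A_i] / P(A_i)
Step 1: E[X|A_1] = 2.47 / 0.6154 = 4.01365
Step 2: E[X|A_2] = 7 / 0.3846 = 18.200728
Verification: E[X] = sum E[X*1_A_i] = 2.47 + 7 = 9.47


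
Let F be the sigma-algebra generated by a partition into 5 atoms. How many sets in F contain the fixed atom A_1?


Each element of F is a union of some subset S of the 5 atoms.
The element contains A_1 iff A_1 is in S.
So we count subsets S of {A_1,...,A_5} with A_1 in S: choose freely among the other 4 atoms.
Count = 2^(5-1) = 2^4 = 16.


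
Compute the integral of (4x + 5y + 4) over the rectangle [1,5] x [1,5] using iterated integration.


By Fubini, integrate in x first, then y.
Step 1: Fix y, integrate over x in [1,5]:
  integral(4x + 5y + 4, x=1..5)
  = 4*(5^2 - 1^2)/2 + (5y + 4)*(5 - 1)
  = 48 + (5y + 4)*4
  = 48 + 20y + 16
  = 64 + 20y
Step 2: Integrate over y in [1,5]:
  integral(64 + 20y, y=1..5)
  = 64*4 + 20*(5^2 - 1^2)/2
  = 256 + 240
  = 496


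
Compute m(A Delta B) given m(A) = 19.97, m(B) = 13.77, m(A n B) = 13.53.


m(A Delta B) = m(A) + m(B) - 2*m(A n B)
= 19.97 + 13.77 - 2*13.53
= 19.97 + 13.77 - 27.06
= 6.68


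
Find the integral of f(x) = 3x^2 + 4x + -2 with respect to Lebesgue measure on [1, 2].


The Lebesgue integral of a Riemann-integrable function agrees with the Riemann integral.
Antiderivative F(x) = (3/3)x^3 + (4/2)x^2 + -2x
F(2) = (3/3)*2^3 + (4/2)*2^2 + -2*2
     = (3/3)*8 + (4/2)*4 + -2*2
     = 8 + 8 + -4
     = 12
F(1) = 1
Integral = F(2) - F(1) = 12 - 1 = 11


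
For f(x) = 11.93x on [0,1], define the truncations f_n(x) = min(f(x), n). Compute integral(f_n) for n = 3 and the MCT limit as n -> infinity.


f(x) = 11.93x on [0,1]; f_n(x) = min(11.93x, n). At n = 3:
Step 1: f(x) reaches 3 at x = 3/11.93 = 0.251467
Step 2: integral(f_3) = integral(11.93x, 0, 0.251467) + integral(3, 0.251467, 1)
       = 11.93*0.251467^2/2 + 3*(1 - 0.251467)
       = 0.3772 + 2.245599
       = 2.6228
Step 3: As n -> infinity, f_n increases to f, so by MCT integral(f_n) -> integral(f) = 11.93/2 = 5.965.
Convergence: integral(f_3) = 2.6228 -> 5.965 as n -> infinity


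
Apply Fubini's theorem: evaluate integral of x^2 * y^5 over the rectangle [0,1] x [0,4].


By Fubini's theorem, the double integral factors as a product of single integrals:
Step 1: integral_0^1 x^2 dx = [x^3/3] from 0 to 1
     = 1^3/3 = 0.333333
Step 2: integral_0^4 y^5 dy = [y^6/6] from 0 to 4
     = 4^6/6 = 682.666667
Step 3: Double integral = 0.333333 * 682.666667 = 227.555556


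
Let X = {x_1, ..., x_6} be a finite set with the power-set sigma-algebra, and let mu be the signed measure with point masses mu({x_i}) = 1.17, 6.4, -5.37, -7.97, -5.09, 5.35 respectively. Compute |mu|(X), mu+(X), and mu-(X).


Step 1: Every measurable set is a union of atoms (the cells / points), so a Hahn decomposition is
  obtained by grouping atoms by sign: P = union of atoms with mu > 0, N = union of the remaining atoms.
  Atoms in P (indices): 1, 2, 6;  atoms in N (indices): 3, 4, 5
  Positive values: 1.17, 6.4, 5.35
  Negative values: -5.37, -7.97, -5.09
Step 2: mu+(X) = mu(P) = sum of positive atom values = 12.92
Step 3: mu-(X) = -mu(N) = sum of |negative atom values| = 18.43
Step 4: |mu|(X) = mu+(X) + mu-(X) = 12.92 + 18.43 = 31.35


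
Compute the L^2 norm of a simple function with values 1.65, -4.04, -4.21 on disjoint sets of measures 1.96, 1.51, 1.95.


Step 1: Compute |f_i|^2 for each value:
  |1.65|^2 = 2.7225
  |-4.04|^2 = 16.3216
  |-4.21|^2 = 17.7241
Step 2: Multiply by measures and sum:
  2.7225 * 1.96 = 5.3361
  16.3216 * 1.51 = 24.645616
  17.7241 * 1.95 = 34.561995
Sum = 5.3361 + 24.645616 + 34.561995 = 64.543711
Step 3: Take the p-th root:
||f||_2 = (64.543711)^(1/2) = 8.03391


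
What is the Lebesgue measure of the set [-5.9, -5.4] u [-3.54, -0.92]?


For pairwise disjoint intervals, m(union) = sum of lengths.
= (-5.4 - -5.9) + (-0.92 - -3.54)
= 0.5 + 2.62
= 3.12


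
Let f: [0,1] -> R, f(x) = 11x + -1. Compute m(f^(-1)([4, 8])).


f^(-1)([4, 8]) = {x : 4 <= 11x + -1 <= 8}
Solving: (4 - -1)/11 <= x <= (8 - -1)/11
= [0.454545, 0.818182]
Intersecting with [0,1]: [0.454545, 0.818182]
Measure = 0.818182 - 0.454545 = 0.363636
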